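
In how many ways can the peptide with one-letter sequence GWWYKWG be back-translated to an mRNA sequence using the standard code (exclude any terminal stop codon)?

Gly: 4 codons.
Trp: 1 codon.
Trp: 1 codon.
Tyr: 2 codons.
Lys: 2 codons.
Trp: 1 codon.
Gly: 4 codons.
4 × 1 × 1 × 2 × 2 × 1 × 4 = 64.

64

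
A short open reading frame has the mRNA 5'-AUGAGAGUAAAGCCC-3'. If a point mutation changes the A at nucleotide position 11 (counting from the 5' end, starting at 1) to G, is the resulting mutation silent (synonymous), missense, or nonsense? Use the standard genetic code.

Position 11 falls in codon 4: AAG → Lys.
After the substitution the codon is AGG → Arg.
Lys ≠ Arg, so this is a missense mutation.

missense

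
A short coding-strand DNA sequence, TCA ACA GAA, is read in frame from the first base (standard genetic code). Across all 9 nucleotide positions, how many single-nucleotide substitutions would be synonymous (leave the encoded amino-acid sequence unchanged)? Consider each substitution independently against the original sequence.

7

Codon 1 (TCA, Ser): 3 synonymous substitutions.
Codon 2 (ACA, Thr): 3 synonymous substitutions.
Codon 3 (GAA, Glu): 1 synonymous substitution.
Total: 3 + 3 + 1 = 7.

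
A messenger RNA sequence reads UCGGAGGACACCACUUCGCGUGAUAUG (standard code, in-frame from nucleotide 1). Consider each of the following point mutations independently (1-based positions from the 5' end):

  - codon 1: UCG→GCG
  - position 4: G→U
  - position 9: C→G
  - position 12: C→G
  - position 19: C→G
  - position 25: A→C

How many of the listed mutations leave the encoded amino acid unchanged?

1

Codon 1: UCG (Ser) → GCG (Ala) — missense.
Codon 2: GAG (Glu) → UAG (Stop) — nonsense.
Codon 3: GAC (Asp) → GAG (Glu) — missense.
Codon 4: ACC (Thr) → ACG (Thr) — synonymous.
Codon 7: CGU (Arg) → GGU (Gly) — missense.
Codon 9: AUG (Met) → CUG (Leu) — missense.
Synonymous: 1 of 6.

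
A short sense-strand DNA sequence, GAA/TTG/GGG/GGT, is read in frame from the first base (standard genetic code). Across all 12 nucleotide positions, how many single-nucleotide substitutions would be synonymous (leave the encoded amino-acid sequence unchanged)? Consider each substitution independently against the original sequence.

9

Codon 1 (GAA, Glu): 1 synonymous substitution.
Codon 2 (TTG, Leu): 2 synonymous substitutions.
Codon 3 (GGG, Gly): 3 synonymous substitutions.
Codon 4 (GGT, Gly): 3 synonymous substitutions.
Total: 1 + 2 + 3 + 3 = 9.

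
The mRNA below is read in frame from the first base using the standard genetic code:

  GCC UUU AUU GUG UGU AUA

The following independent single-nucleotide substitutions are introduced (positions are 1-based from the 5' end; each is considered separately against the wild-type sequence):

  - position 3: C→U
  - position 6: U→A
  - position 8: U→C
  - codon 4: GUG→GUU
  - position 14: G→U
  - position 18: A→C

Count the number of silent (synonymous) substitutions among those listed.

Codon 1: GCC (Ala) → GCU (Ala) — synonymous.
Codon 2: UUU (Phe) → UUA (Leu) — missense.
Codon 3: AUU (Ile) → ACU (Thr) — missense.
Codon 4: GUG (Val) → GUU (Val) — synonymous.
Codon 5: UGU (Cys) → UUU (Phe) — missense.
Codon 6: AUA (Ile) → AUC (Ile) — synonymous.
Synonymous: 3 of 6.

3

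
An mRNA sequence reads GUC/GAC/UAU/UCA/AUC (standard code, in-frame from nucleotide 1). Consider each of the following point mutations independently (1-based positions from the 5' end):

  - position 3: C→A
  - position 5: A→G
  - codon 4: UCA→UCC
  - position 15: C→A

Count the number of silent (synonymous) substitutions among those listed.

3

Codon 1: GUC (Val) → GUA (Val) — synonymous.
Codon 2: GAC (Asp) → GGC (Gly) — missense.
Codon 4: UCA (Ser) → UCC (Ser) — synonymous.
Codon 5: AUC (Ile) → AUA (Ile) — synonymous.
Synonymous: 3 of 4.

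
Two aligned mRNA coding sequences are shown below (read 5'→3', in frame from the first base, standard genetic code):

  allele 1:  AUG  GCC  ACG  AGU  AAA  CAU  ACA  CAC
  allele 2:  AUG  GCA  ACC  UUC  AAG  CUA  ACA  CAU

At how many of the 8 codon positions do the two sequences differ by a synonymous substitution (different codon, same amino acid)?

4

Codon 1: AUG Met / AUG Met — identical.
Codon 2: GCC Ala / GCA Ala — synonymous.
Codon 3: ACG Thr / ACC Thr — synonymous.
Codon 4: AGU Ser / UUC Phe — nonsynonymous.
Codon 5: AAA Lys / AAG Lys — synonymous.
Codon 6: CAU His / CUA Leu — nonsynonymous.
Codon 7: ACA Thr / ACA Thr — identical.
Codon 8: CAC His / CAU His — synonymous.
Synonymous differences: 4.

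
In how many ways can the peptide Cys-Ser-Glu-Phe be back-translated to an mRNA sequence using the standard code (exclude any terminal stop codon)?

Cys: 2 codons.
Ser: 6 codons.
Glu: 2 codons.
Phe: 2 codons.
2 × 6 × 2 × 2 = 48.

48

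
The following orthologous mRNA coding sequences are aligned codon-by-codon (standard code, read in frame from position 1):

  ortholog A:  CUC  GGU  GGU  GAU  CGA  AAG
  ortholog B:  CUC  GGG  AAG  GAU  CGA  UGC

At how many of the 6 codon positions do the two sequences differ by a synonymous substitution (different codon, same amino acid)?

Codon 1: CUC Leu / CUC Leu — identical.
Codon 2: GGU Gly / GGG Gly — synonymous.
Codon 3: GGU Gly / AAG Lys — nonsynonymous.
Codon 4: GAU Asp / GAU Asp — identical.
Codon 5: CGA Arg / CGA Arg — identical.
Codon 6: AAG Lys / UGC Cys — nonsynonymous.
Synonymous differences: 1.

1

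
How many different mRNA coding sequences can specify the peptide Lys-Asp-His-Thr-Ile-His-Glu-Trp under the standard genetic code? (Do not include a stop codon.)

Lys: 2 codons.
Asp: 2 codons.
His: 2 codons.
Thr: 4 codons.
Ile: 3 codons.
His: 2 codons.
Glu: 2 codons.
Trp: 1 codon.
2 × 2 × 2 × 4 × 3 × 2 × 2 × 1 = 384.

384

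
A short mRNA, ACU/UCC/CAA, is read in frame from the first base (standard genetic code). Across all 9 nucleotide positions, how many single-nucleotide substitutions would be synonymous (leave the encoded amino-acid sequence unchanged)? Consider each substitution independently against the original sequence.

7

Codon 1 (ACU, Thr): 3 synonymous substitutions.
Codon 2 (UCC, Ser): 3 synonymous substitutions.
Codon 3 (CAA, Gln): 1 synonymous substitution.
Total: 3 + 3 + 1 = 7.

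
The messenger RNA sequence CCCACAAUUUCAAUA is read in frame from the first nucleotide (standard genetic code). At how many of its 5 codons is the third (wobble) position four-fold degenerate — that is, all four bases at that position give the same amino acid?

3

Codon 1 CCC (Pro): third position 4-fold.
Codon 2 ACA (Thr): third position 4-fold.
Codon 3 AUU (Ile): third position 3-fold.
Codon 4 UCA (Ser): third position 4-fold.
Codon 5 AUA (Ile): third position 3-fold.
Four-fold degenerate third positions: 3.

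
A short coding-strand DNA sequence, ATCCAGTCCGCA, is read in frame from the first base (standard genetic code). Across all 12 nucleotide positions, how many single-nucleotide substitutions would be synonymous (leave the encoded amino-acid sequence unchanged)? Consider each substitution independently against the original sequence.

9

Codon 1 (ATC, Ile): 2 synonymous substitutions.
Codon 2 (CAG, Gln): 1 synonymous substitution.
Codon 3 (TCC, Ser): 3 synonymous substitutions.
Codon 4 (GCA, Ala): 3 synonymous substitutions.
Total: 2 + 1 + 3 + 3 = 9.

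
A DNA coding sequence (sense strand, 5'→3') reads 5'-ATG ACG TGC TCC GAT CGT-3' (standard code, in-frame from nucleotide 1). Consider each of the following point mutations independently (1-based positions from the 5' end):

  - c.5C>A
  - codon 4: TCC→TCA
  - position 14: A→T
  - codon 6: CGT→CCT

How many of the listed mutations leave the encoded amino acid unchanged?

Codon 2: ACG (Thr) → AAG (Lys) — missense.
Codon 4: TCC (Ser) → TCA (Ser) — synonymous.
Codon 5: GAT (Asp) → GTT (Val) — missense.
Codon 6: CGT (Arg) → CCT (Pro) — missense.
Synonymous: 1 of 4.

1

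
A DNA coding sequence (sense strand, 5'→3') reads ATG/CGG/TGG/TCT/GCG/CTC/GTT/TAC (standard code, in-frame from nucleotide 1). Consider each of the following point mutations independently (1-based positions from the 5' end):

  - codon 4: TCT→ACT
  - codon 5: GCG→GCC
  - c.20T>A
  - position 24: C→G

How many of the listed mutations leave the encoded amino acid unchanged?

1

Codon 4: TCT (Ser) → ACT (Thr) — missense.
Codon 5: GCG (Ala) → GCC (Ala) — synonymous.
Codon 7: GTT (Val) → GAT (Asp) — missense.
Codon 8: TAC (Tyr) → TAG (Stop) — nonsense.
Synonymous: 1 of 4.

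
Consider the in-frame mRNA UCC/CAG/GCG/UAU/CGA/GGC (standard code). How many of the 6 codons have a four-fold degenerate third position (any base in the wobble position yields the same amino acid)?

4

Codon 1 UCC (Ser): third position 4-fold.
Codon 2 CAG (Gln): third position 2-fold.
Codon 3 GCG (Ala): third position 4-fold.
Codon 4 UAU (Tyr): third position 2-fold.
Codon 5 CGA (Arg): third position 4-fold.
Codon 6 GGC (Gly): third position 4-fold.
Four-fold degenerate third positions: 4.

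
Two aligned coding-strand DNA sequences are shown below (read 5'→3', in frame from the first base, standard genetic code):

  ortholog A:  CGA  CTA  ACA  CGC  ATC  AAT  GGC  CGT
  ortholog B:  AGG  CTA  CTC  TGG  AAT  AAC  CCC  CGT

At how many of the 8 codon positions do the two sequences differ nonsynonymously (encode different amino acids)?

4

Codon 1: CGA Arg / AGG Arg — synonymous.
Codon 2: CTA Leu / CTA Leu — identical.
Codon 3: ACA Thr / CTC Leu — nonsynonymous.
Codon 4: CGC Arg / TGG Trp — nonsynonymous.
Codon 5: ATC Ile / AAT Asn — nonsynonymous.
Codon 6: AAT Asn / AAC Asn — synonymous.
Codon 7: GGC Gly / CCC Pro — nonsynonymous.
Codon 8: CGT Arg / CGT Arg — identical.
Nonsynonymous differences: 4.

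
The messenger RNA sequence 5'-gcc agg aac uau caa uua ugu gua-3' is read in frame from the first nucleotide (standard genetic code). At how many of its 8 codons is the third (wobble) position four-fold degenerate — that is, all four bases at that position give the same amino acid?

Codon 1 GCC (Ala): third position 4-fold.
Codon 2 AGG (Arg): third position 2-fold.
Codon 3 AAC (Asn): third position 2-fold.
Codon 4 UAU (Tyr): third position 2-fold.
Codon 5 CAA (Gln): third position 2-fold.
Codon 6 UUA (Leu): third position 2-fold.
Codon 7 UGU (Cys): third position 2-fold.
Codon 8 GUA (Val): third position 4-fold.
Four-fold degenerate third positions: 2.

2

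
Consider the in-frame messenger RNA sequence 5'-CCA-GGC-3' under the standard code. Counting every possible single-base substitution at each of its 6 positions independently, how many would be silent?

Codon 1 (CCA, Pro): 3 synonymous substitutions.
Codon 2 (GGC, Gly): 3 synonymous substitutions.
Total: 3 + 3 = 6.

6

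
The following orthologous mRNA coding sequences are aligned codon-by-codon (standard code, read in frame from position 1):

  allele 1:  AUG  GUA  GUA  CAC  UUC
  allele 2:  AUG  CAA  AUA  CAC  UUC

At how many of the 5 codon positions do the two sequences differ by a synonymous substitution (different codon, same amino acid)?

0

Codon 1: AUG Met / AUG Met — identical.
Codon 2: GUA Val / CAA Gln — nonsynonymous.
Codon 3: GUA Val / AUA Ile — nonsynonymous.
Codon 4: CAC His / CAC His — identical.
Codon 5: UUC Phe / UUC Phe — identical.
Synonymous differences: 0.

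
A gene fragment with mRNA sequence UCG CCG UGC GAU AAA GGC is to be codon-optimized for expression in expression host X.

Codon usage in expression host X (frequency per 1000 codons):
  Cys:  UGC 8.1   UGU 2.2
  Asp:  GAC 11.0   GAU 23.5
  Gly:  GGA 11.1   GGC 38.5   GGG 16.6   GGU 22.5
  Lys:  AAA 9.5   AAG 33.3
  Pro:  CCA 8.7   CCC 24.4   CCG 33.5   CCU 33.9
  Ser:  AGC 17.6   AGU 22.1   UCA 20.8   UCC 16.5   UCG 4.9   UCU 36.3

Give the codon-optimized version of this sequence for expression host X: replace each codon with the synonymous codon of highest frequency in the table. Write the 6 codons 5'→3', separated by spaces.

UCU CCU UGC GAU AAG GGC

Codon 1 (Ser): best is UCU at 36.3.
Codon 2 (Pro): best is CCU at 33.9.
Codon 3 (Cys): best is UGC at 8.1.
Codon 4 (Asp): best is GAU at 23.5.
Codon 5 (Lys): best is AAG at 33.3.
Codon 6 (Gly): best is GGC at 38.5.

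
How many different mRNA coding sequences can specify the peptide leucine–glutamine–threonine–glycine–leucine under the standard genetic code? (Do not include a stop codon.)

Leu: 6 codons.
Gln: 2 codons.
Thr: 4 codons.
Gly: 4 codons.
Leu: 6 codons.
6 × 2 × 4 × 4 × 6 = 1152.

1152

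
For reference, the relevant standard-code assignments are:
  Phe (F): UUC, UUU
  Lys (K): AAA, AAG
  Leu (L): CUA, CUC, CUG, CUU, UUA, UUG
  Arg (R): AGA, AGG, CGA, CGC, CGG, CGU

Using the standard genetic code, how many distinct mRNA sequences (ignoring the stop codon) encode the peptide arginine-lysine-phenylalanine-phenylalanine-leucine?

288

Arg: 6 codons.
Lys: 2 codons.
Phe: 2 codons.
Phe: 2 codons.
Leu: 6 codons.
6 × 2 × 2 × 2 × 6 = 288.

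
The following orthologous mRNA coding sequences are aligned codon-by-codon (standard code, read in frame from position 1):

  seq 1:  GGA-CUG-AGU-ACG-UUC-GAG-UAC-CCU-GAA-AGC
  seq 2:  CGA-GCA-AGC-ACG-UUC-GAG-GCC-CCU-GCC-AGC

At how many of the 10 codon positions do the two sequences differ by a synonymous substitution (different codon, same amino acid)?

Codon 1: GGA Gly / CGA Arg — nonsynonymous.
Codon 2: CUG Leu / GCA Ala — nonsynonymous.
Codon 3: AGU Ser / AGC Ser — synonymous.
Codon 4: ACG Thr / ACG Thr — identical.
Codon 5: UUC Phe / UUC Phe — identical.
Codon 6: GAG Glu / GAG Glu — identical.
Codon 7: UAC Tyr / GCC Ala — nonsynonymous.
Codon 8: CCU Pro / CCU Pro — identical.
Codon 9: GAA Glu / GCC Ala — nonsynonymous.
Codon 10: AGC Ser / AGC Ser — identical.
Synonymous differences: 1.

1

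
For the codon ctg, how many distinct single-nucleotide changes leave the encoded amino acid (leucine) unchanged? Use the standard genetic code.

Position 1: TTG → 1 synonymous.
Position 2: none → 0 synonymous.
Position 3: CTT, CTC, CTA → 3 synonymous.
Total: 1 + 0 + 3 = 4.

4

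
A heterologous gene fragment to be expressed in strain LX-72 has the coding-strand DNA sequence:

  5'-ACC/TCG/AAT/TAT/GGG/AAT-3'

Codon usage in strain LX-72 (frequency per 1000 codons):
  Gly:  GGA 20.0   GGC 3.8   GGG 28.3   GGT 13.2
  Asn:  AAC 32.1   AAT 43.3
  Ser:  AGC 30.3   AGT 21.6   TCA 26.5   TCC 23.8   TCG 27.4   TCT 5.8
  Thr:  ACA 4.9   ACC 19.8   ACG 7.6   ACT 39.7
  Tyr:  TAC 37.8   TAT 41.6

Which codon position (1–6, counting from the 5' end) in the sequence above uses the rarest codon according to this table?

1

Codon 1 ACC (Thr): 19.8 per 1000.
Codon 2 TCG (Ser): 27.4 per 1000.
Codon 3 AAT (Asn): 43.3 per 1000.
Codon 4 TAT (Tyr): 41.6 per 1000.
Codon 5 GGG (Gly): 28.3 per 1000.
Codon 6 AAT (Asn): 43.3 per 1000.
Lowest frequency is 19.8 at codon 1.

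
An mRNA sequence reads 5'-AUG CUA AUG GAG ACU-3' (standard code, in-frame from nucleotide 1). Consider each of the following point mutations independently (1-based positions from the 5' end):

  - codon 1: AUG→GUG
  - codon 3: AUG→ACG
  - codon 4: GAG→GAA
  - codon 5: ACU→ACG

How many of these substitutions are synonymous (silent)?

Codon 1: AUG (Met) → GUG (Val) — missense.
Codon 3: AUG (Met) → ACG (Thr) — missense.
Codon 4: GAG (Glu) → GAA (Glu) — synonymous.
Codon 5: ACU (Thr) → ACG (Thr) — synonymous.
Synonymous: 2 of 4.

2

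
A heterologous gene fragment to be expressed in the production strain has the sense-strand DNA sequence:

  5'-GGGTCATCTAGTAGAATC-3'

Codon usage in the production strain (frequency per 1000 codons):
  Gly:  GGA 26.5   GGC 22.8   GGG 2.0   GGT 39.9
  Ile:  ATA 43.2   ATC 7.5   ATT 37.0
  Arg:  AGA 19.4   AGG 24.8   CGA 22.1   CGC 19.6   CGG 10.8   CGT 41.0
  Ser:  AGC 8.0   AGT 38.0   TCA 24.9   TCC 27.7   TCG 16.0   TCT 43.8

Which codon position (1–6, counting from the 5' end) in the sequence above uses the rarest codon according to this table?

Codon 1 GGG (Gly): 2.0 per 1000.
Codon 2 TCA (Ser): 24.9 per 1000.
Codon 3 TCT (Ser): 43.8 per 1000.
Codon 4 AGT (Ser): 38.0 per 1000.
Codon 5 AGA (Arg): 19.4 per 1000.
Codon 6 ATC (Ile): 7.5 per 1000.
Lowest frequency is 2.0 at codon 1.

1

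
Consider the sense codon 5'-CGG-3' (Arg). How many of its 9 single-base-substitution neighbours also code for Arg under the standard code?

Position 1: AGG → 1 synonymous.
Position 2: none → 0 synonymous.
Position 3: CGU, CGC, CGA → 3 synonymous.
Total: 1 + 0 + 3 = 4.

4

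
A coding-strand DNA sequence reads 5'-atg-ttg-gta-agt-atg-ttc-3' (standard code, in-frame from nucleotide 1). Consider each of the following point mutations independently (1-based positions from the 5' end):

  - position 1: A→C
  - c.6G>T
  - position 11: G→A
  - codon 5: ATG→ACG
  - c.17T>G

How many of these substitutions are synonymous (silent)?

0

Codon 1: ATG (Met) → CTG (Leu) — missense.
Codon 2: TTG (Leu) → TTT (Phe) — missense.
Codon 4: AGT (Ser) → AAT (Asn) — missense.
Codon 5: ATG (Met) → ACG (Thr) — missense.
Codon 6: TTC (Phe) → TGC (Cys) — missense.
Synonymous: 0 of 5.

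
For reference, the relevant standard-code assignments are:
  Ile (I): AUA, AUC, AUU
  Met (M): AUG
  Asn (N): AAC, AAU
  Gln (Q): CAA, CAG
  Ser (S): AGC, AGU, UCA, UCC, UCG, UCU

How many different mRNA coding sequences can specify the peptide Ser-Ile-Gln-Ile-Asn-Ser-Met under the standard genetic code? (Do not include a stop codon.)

Ser: 6 codons.
Ile: 3 codons.
Gln: 2 codons.
Ile: 3 codons.
Asn: 2 codons.
Ser: 6 codons.
Met: 1 codon.
6 × 3 × 2 × 3 × 2 × 6 × 1 = 1296.

1296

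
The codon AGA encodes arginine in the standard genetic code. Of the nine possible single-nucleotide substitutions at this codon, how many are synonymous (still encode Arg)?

Position 1: CGA → 1 synonymous.
Position 2: none → 0 synonymous.
Position 3: AGG → 1 synonymous.
Total: 1 + 0 + 1 = 2.

2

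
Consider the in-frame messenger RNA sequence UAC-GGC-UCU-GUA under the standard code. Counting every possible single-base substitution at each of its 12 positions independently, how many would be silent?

Codon 1 (UAC, Tyr): 1 synonymous substitution.
Codon 2 (GGC, Gly): 3 synonymous substitutions.
Codon 3 (UCU, Ser): 3 synonymous substitutions.
Codon 4 (GUA, Val): 3 synonymous substitutions.
Total: 1 + 3 + 3 + 3 = 10.

10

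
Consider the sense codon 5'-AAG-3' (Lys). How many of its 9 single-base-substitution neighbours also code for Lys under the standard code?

Position 1: none → 0 synonymous.
Position 2: none → 0 synonymous.
Position 3: AAA → 1 synonymous.
Total: 0 + 0 + 1 = 1.

1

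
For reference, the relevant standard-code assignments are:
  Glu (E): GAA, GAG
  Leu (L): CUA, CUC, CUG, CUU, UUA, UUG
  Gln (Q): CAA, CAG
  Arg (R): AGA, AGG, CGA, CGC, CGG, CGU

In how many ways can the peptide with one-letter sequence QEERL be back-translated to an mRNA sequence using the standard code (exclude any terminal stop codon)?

Gln: 2 codons.
Glu: 2 codons.
Glu: 2 codons.
Arg: 6 codons.
Leu: 6 codons.
2 × 2 × 2 × 6 × 6 = 288.

288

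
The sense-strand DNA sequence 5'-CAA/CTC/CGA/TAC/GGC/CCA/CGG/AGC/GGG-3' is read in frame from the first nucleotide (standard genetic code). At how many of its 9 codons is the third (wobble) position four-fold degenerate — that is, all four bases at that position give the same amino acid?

Codon 1 CAA (Gln): third position 2-fold.
Codon 2 CTC (Leu): third position 4-fold.
Codon 3 CGA (Arg): third position 4-fold.
Codon 4 TAC (Tyr): third position 2-fold.
Codon 5 GGC (Gly): third position 4-fold.
Codon 6 CCA (Pro): third position 4-fold.
Codon 7 CGG (Arg): third position 4-fold.
Codon 8 AGC (Ser): third position 2-fold.
Codon 9 GGG (Gly): third position 4-fold.
Four-fold degenerate third positions: 6.

6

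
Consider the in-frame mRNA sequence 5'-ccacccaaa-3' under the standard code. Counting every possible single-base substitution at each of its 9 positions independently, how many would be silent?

Codon 1 (CCA, Pro): 3 synonymous substitutions.
Codon 2 (CCC, Pro): 3 synonymous substitutions.
Codon 3 (AAA, Lys): 1 synonymous substitution.
Total: 3 + 3 + 1 = 7.

7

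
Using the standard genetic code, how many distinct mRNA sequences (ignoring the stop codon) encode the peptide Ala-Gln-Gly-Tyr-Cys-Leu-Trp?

Ala: 4 codons.
Gln: 2 codons.
Gly: 4 codons.
Tyr: 2 codons.
Cys: 2 codons.
Leu: 6 codons.
Trp: 1 codon.
4 × 2 × 4 × 2 × 2 × 6 × 1 = 768.

768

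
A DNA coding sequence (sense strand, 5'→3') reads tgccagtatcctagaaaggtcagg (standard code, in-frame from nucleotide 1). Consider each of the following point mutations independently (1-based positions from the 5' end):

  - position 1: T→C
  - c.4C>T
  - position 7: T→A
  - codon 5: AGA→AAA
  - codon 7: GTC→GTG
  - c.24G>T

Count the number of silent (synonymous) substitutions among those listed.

1

Codon 1: TGC (Cys) → CGC (Arg) — missense.
Codon 2: CAG (Gln) → TAG (Stop) — nonsense.
Codon 3: TAT (Tyr) → AAT (Asn) — missense.
Codon 5: AGA (Arg) → AAA (Lys) — missense.
Codon 7: GTC (Val) → GTG (Val) — synonymous.
Codon 8: AGG (Arg) → AGT (Ser) — missense.
Synonymous: 1 of 6.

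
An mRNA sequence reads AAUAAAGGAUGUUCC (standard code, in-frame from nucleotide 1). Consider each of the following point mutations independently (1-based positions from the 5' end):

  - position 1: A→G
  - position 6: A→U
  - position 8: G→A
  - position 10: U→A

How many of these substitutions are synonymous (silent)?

0

Codon 1: AAU (Asn) → GAU (Asp) — missense.
Codon 2: AAA (Lys) → AAU (Asn) — missense.
Codon 3: GGA (Gly) → GAA (Glu) — missense.
Codon 4: UGU (Cys) → AGU (Ser) — missense.
Synonymous: 0 of 4.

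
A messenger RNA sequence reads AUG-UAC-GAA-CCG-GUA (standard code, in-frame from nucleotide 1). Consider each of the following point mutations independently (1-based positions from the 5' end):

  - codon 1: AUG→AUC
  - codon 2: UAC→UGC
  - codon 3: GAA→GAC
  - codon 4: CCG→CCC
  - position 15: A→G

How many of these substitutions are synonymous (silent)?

2

Codon 1: AUG (Met) → AUC (Ile) — missense.
Codon 2: UAC (Tyr) → UGC (Cys) — missense.
Codon 3: GAA (Glu) → GAC (Asp) — missense.
Codon 4: CCG (Pro) → CCC (Pro) — synonymous.
Codon 5: GUA (Val) → GUG (Val) — synonymous.
Synonymous: 2 of 5.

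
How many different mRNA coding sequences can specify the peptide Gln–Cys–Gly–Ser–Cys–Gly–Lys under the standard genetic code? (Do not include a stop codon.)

Gln: 2 codons.
Cys: 2 codons.
Gly: 4 codons.
Ser: 6 codons.
Cys: 2 codons.
Gly: 4 codons.
Lys: 2 codons.
2 × 2 × 4 × 6 × 2 × 4 × 2 = 1536.

1536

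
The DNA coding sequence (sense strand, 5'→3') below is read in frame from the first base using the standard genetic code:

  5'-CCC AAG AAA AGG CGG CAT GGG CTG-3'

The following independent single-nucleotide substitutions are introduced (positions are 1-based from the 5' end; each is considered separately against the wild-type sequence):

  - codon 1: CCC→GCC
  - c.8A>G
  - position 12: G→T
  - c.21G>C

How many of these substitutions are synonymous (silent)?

Codon 1: CCC (Pro) → GCC (Ala) — missense.
Codon 3: AAA (Lys) → AGA (Arg) — missense.
Codon 4: AGG (Arg) → AGT (Ser) — missense.
Codon 7: GGG (Gly) → GGC (Gly) — synonymous.
Synonymous: 1 of 4.

1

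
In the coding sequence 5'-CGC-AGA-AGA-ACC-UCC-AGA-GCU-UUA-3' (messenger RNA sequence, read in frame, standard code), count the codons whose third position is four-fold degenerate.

Codon 1 CGC (Arg): third position 4-fold.
Codon 2 AGA (Arg): third position 2-fold.
Codon 3 AGA (Arg): third position 2-fold.
Codon 4 ACC (Thr): third position 4-fold.
Codon 5 UCC (Ser): third position 4-fold.
Codon 6 AGA (Arg): third position 2-fold.
Codon 7 GCU (Ala): third position 4-fold.
Codon 8 UUA (Leu): third position 2-fold.
Four-fold degenerate third positions: 4.

4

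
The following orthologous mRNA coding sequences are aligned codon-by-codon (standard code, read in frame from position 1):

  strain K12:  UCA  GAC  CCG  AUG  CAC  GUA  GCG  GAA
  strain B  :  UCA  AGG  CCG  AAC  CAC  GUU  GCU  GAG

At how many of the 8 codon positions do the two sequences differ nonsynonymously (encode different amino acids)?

Codon 1: UCA Ser / UCA Ser — identical.
Codon 2: GAC Asp / AGG Arg — nonsynonymous.
Codon 3: CCG Pro / CCG Pro — identical.
Codon 4: AUG Met / AAC Asn — nonsynonymous.
Codon 5: CAC His / CAC His — identical.
Codon 6: GUA Val / GUU Val — synonymous.
Codon 7: GCG Ala / GCU Ala — synonymous.
Codon 8: GAA Glu / GAG Glu — synonymous.
Nonsynonymous differences: 2.

2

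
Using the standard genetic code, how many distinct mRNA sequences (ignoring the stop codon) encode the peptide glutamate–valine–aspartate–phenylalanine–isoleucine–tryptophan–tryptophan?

Glu: 2 codons.
Val: 4 codons.
Asp: 2 codons.
Phe: 2 codons.
Ile: 3 codons.
Trp: 1 codon.
Trp: 1 codon.
2 × 4 × 2 × 2 × 3 × 1 × 1 = 96.

96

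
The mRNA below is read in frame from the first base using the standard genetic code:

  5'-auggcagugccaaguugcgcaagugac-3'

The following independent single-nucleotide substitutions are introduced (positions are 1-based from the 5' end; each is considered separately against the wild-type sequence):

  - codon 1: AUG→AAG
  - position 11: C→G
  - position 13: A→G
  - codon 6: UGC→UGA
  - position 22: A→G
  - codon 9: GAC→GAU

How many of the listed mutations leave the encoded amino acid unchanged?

Codon 1: AUG (Met) → AAG (Lys) — missense.
Codon 4: CCA (Pro) → CGA (Arg) — missense.
Codon 5: AGU (Ser) → GGU (Gly) — missense.
Codon 6: UGC (Cys) → UGA (Stop) — nonsense.
Codon 8: AGU (Ser) → GGU (Gly) — missense.
Codon 9: GAC (Asp) → GAU (Asp) — synonymous.
Synonymous: 1 of 6.

1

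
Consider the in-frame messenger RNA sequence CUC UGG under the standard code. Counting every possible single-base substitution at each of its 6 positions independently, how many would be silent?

3

Codon 1 (CUC, Leu): 3 synonymous substitutions.
Codon 2 (UGG, Trp): 0 synonymous substitutions.
Total: 3 + 0 = 3.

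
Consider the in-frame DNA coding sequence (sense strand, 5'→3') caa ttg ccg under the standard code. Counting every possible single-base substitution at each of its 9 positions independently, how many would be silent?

Codon 1 (CAA, Gln): 1 synonymous substitution.
Codon 2 (TTG, Leu): 2 synonymous substitutions.
Codon 3 (CCG, Pro): 3 synonymous substitutions.
Total: 1 + 2 + 3 = 6.

6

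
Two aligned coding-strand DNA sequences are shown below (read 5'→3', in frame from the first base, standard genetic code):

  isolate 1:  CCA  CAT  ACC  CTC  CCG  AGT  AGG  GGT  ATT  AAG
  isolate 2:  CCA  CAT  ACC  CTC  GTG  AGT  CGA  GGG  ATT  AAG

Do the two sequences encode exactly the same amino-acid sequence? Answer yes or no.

no

Codon 1: CCA Pro / CCA Pro — identical.
Codon 2: CAT His / CAT His — identical.
Codon 3: ACC Thr / ACC Thr — identical.
Codon 4: CTC Leu / CTC Leu — identical.
Codon 5: CCG Pro / GTG Val — nonsynonymous.
Codon 6: AGT Ser / AGT Ser — identical.
Codon 7: AGG Arg / CGA Arg — synonymous.
Codon 8: GGT Gly / GGG Gly — synonymous.
Codon 9: ATT Ile / ATT Ile — identical.
Codon 10: AAG Lys / AAG Lys — identical.
Nonsynonymous differences: 1 → different protein.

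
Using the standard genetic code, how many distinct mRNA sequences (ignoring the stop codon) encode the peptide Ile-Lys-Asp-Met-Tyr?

Ile: 3 codons.
Lys: 2 codons.
Asp: 2 codons.
Met: 1 codon.
Tyr: 2 codons.
3 × 2 × 2 × 1 × 2 = 24.

24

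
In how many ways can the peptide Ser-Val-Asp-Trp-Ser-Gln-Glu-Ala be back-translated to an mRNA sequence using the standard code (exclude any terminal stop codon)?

Ser: 6 codons.
Val: 4 codons.
Asp: 2 codons.
Trp: 1 codon.
Ser: 6 codons.
Gln: 2 codons.
Glu: 2 codons.
Ala: 4 codons.
6 × 4 × 2 × 1 × 6 × 2 × 2 × 4 = 4608.

4608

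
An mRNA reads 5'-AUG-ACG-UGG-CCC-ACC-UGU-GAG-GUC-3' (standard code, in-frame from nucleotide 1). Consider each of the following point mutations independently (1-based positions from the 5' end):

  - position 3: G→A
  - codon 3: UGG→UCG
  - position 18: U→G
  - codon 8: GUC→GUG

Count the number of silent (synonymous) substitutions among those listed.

1

Codon 1: AUG (Met) → AUA (Ile) — missense.
Codon 3: UGG (Trp) → UCG (Ser) — missense.
Codon 6: UGU (Cys) → UGG (Trp) — missense.
Codon 8: GUC (Val) → GUG (Val) — synonymous.
Synonymous: 1 of 4.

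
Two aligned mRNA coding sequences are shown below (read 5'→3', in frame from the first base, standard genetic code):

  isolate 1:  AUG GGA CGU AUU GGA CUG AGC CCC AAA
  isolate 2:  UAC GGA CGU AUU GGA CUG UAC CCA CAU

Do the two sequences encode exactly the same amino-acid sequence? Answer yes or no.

no

Codon 1: AUG Met / UAC Tyr — nonsynonymous.
Codon 2: GGA Gly / GGA Gly — identical.
Codon 3: CGU Arg / CGU Arg — identical.
Codon 4: AUU Ile / AUU Ile — identical.
Codon 5: GGA Gly / GGA Gly — identical.
Codon 6: CUG Leu / CUG Leu — identical.
Codon 7: AGC Ser / UAC Tyr — nonsynonymous.
Codon 8: CCC Pro / CCA Pro — synonymous.
Codon 9: AAA Lys / CAU His — nonsynonymous.
Nonsynonymous differences: 3 → different protein.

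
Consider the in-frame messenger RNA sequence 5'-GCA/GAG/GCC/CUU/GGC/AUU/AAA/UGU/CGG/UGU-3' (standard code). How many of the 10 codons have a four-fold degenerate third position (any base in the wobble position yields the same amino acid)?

Codon 1 GCA (Ala): third position 4-fold.
Codon 2 GAG (Glu): third position 2-fold.
Codon 3 GCC (Ala): third position 4-fold.
Codon 4 CUU (Leu): third position 4-fold.
Codon 5 GGC (Gly): third position 4-fold.
Codon 6 AUU (Ile): third position 3-fold.
Codon 7 AAA (Lys): third position 2-fold.
Codon 8 UGU (Cys): third position 2-fold.
Codon 9 CGG (Arg): third position 4-fold.
Codon 10 UGU (Cys): third position 2-fold.
Four-fold degenerate third positions: 5.

5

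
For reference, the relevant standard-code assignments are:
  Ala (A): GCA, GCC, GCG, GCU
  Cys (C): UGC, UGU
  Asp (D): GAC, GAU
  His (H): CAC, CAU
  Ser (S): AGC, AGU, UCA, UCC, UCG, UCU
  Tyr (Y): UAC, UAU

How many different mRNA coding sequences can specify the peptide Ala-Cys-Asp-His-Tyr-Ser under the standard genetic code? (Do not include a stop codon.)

Ala: 4 codons.
Cys: 2 codons.
Asp: 2 codons.
His: 2 codons.
Tyr: 2 codons.
Ser: 6 codons.
4 × 2 × 2 × 2 × 2 × 6 = 384.

384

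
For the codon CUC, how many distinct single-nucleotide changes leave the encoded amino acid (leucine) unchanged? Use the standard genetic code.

Position 1: none → 0 synonymous.
Position 2: none → 0 synonymous.
Position 3: CUU, CUA, CUG → 3 synonymous.
Total: 0 + 0 + 3 = 3.

3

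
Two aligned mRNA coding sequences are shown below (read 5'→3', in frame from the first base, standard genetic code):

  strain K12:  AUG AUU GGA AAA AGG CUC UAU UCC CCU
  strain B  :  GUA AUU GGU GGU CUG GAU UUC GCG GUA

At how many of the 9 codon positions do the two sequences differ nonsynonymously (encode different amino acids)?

Codon 1: AUG Met / GUA Val — nonsynonymous.
Codon 2: AUU Ile / AUU Ile — identical.
Codon 3: GGA Gly / GGU Gly — synonymous.
Codon 4: AAA Lys / GGU Gly — nonsynonymous.
Codon 5: AGG Arg / CUG Leu — nonsynonymous.
Codon 6: CUC Leu / GAU Asp — nonsynonymous.
Codon 7: UAU Tyr / UUC Phe — nonsynonymous.
Codon 8: UCC Ser / GCG Ala — nonsynonymous.
Codon 9: CCU Pro / GUA Val — nonsynonymous.
Nonsynonymous differences: 7.

7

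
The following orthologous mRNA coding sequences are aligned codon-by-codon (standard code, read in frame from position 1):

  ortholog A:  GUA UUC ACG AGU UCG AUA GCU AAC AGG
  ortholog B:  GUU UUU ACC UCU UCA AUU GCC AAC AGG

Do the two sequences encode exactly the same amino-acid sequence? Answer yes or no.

yes

Codon 1: GUA Val / GUU Val — synonymous.
Codon 2: UUC Phe / UUU Phe — synonymous.
Codon 3: ACG Thr / ACC Thr — synonymous.
Codon 4: AGU Ser / UCU Ser — synonymous.
Codon 5: UCG Ser / UCA Ser — synonymous.
Codon 6: AUA Ile / AUU Ile — synonymous.
Codon 7: GCU Ala / GCC Ala — synonymous.
Codon 8: AAC Asn / AAC Asn — identical.
Codon 9: AGG Arg / AGG Arg — identical.
Nonsynonymous differences: 0 → same protein.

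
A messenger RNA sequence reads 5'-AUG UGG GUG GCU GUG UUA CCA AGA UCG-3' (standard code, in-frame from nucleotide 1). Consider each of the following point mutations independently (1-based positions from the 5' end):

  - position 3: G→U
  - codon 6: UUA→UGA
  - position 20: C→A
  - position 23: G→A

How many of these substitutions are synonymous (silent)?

Codon 1: AUG (Met) → AUU (Ile) — missense.
Codon 6: UUA (Leu) → UGA (Stop) — nonsense.
Codon 7: CCA (Pro) → CAA (Gln) — missense.
Codon 8: AGA (Arg) → AAA (Lys) — missense.
Synonymous: 0 of 4.

0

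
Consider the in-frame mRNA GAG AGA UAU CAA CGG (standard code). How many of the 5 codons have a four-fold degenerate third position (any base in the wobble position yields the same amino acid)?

1

Codon 1 GAG (Glu): third position 2-fold.
Codon 2 AGA (Arg): third position 2-fold.
Codon 3 UAU (Tyr): third position 2-fold.
Codon 4 CAA (Gln): third position 2-fold.
Codon 5 CGG (Arg): third position 4-fold.
Four-fold degenerate third positions: 1.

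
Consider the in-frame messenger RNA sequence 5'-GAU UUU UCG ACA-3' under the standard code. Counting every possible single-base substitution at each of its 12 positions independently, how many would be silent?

8

Codon 1 (GAU, Asp): 1 synonymous substitution.
Codon 2 (UUU, Phe): 1 synonymous substitution.
Codon 3 (UCG, Ser): 3 synonymous substitutions.
Codon 4 (ACA, Thr): 3 synonymous substitutions.
Total: 1 + 1 + 3 + 3 = 8.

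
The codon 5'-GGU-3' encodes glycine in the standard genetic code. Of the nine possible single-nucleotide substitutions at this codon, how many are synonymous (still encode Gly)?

Position 1: none → 0 synonymous.
Position 2: none → 0 synonymous.
Position 3: GGC, GGA, GGG → 3 synonymous.
Total: 0 + 0 + 3 = 3.

3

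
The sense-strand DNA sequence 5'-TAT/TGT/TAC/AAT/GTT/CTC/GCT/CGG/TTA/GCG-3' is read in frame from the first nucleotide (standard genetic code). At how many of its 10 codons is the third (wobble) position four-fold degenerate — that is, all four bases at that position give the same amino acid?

5

Codon 1 TAT (Tyr): third position 2-fold.
Codon 2 TGT (Cys): third position 2-fold.
Codon 3 TAC (Tyr): third position 2-fold.
Codon 4 AAT (Asn): third position 2-fold.
Codon 5 GTT (Val): third position 4-fold.
Codon 6 CTC (Leu): third position 4-fold.
Codon 7 GCT (Ala): third position 4-fold.
Codon 8 CGG (Arg): third position 4-fold.
Codon 9 TTA (Leu): third position 2-fold.
Codon 10 GCG (Ala): third position 4-fold.
Four-fold degenerate third positions: 5.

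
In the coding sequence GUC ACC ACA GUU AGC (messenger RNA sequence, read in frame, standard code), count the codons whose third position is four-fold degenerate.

Codon 1 GUC (Val): third position 4-fold.
Codon 2 ACC (Thr): third position 4-fold.
Codon 3 ACA (Thr): third position 4-fold.
Codon 4 GUU (Val): third position 4-fold.
Codon 5 AGC (Ser): third position 2-fold.
Four-fold degenerate third positions: 4.

4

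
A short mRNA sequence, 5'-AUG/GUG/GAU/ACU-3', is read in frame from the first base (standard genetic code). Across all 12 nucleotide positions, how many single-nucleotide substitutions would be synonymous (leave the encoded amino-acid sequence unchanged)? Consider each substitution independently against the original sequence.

7

Codon 1 (AUG, Met): 0 synonymous substitutions.
Codon 2 (GUG, Val): 3 synonymous substitutions.
Codon 3 (GAU, Asp): 1 synonymous substitution.
Codon 4 (ACU, Thr): 3 synonymous substitutions.
Total: 0 + 3 + 1 + 3 = 7.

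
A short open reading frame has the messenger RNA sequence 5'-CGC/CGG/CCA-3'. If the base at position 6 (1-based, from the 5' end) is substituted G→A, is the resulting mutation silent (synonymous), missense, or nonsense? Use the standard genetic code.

Position 6 falls in codon 2: CGG → Arg.
After the substitution the codon is CGA → Arg.
Both encode Arg, so the change is synonymous.

silent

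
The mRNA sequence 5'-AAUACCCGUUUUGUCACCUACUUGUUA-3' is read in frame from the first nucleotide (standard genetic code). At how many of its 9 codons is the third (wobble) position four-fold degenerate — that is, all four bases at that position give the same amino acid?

4

Codon 1 AAU (Asn): third position 2-fold.
Codon 2 ACC (Thr): third position 4-fold.
Codon 3 CGU (Arg): third position 4-fold.
Codon 4 UUU (Phe): third position 2-fold.
Codon 5 GUC (Val): third position 4-fold.
Codon 6 ACC (Thr): third position 4-fold.
Codon 7 UAC (Tyr): third position 2-fold.
Codon 8 UUG (Leu): third position 2-fold.
Codon 9 UUA (Leu): third position 2-fold.
Four-fold degenerate third positions: 4.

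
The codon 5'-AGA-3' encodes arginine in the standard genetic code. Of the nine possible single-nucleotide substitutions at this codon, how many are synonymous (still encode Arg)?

Position 1: CGA → 1 synonymous.
Position 2: none → 0 synonymous.
Position 3: AGG → 1 synonymous.
Total: 1 + 0 + 1 = 2.

2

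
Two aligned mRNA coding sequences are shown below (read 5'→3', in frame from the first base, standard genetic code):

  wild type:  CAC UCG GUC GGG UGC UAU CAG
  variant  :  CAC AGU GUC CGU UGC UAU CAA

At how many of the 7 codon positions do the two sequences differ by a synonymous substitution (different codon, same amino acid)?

2

Codon 1: CAC His / CAC His — identical.
Codon 2: UCG Ser / AGU Ser — synonymous.
Codon 3: GUC Val / GUC Val — identical.
Codon 4: GGG Gly / CGU Arg — nonsynonymous.
Codon 5: UGC Cys / UGC Cys — identical.
Codon 6: UAU Tyr / UAU Tyr — identical.
Codon 7: CAG Gln / CAA Gln — synonymous.
Synonymous differences: 2.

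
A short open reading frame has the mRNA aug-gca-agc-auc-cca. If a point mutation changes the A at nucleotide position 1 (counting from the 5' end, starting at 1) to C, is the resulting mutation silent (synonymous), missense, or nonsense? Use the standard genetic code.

missense

Position 1 falls in codon 1: AUG → Met.
After the substitution the codon is CUG → Leu.
Met ≠ Leu, so this is a missense mutation.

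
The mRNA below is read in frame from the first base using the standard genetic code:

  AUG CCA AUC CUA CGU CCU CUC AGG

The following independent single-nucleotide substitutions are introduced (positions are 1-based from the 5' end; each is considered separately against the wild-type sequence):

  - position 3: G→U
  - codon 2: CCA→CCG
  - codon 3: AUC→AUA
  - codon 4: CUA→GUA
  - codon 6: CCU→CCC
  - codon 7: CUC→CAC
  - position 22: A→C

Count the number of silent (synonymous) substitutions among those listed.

Codon 1: AUG (Met) → AUU (Ile) — missense.
Codon 2: CCA (Pro) → CCG (Pro) — synonymous.
Codon 3: AUC (Ile) → AUA (Ile) — synonymous.
Codon 4: CUA (Leu) → GUA (Val) — missense.
Codon 6: CCU (Pro) → CCC (Pro) — synonymous.
Codon 7: CUC (Leu) → CAC (His) — missense.
Codon 8: AGG (Arg) → CGG (Arg) — synonymous.
Synonymous: 4 of 7.

4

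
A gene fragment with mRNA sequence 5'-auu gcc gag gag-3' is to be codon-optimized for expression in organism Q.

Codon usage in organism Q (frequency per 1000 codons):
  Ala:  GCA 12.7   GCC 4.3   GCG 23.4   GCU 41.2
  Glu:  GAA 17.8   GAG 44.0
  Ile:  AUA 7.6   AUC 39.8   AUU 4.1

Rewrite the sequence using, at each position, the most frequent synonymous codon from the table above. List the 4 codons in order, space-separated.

Codon 1 (Ile): best is AUC at 39.8.
Codon 2 (Ala): best is GCU at 41.2.
Codon 3 (Glu): best is GAG at 44.0.
Codon 4 (Glu): best is GAG at 44.0.

AUC GCU GAG GAG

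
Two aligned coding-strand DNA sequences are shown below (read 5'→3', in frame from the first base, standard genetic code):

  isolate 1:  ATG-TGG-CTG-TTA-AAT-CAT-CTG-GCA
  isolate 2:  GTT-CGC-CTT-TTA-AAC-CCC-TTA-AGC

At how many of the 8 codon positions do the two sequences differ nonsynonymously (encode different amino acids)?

Codon 1: ATG Met / GTT Val — nonsynonymous.
Codon 2: TGG Trp / CGC Arg — nonsynonymous.
Codon 3: CTG Leu / CTT Leu — synonymous.
Codon 4: TTA Leu / TTA Leu — identical.
Codon 5: AAT Asn / AAC Asn — synonymous.
Codon 6: CAT His / CCC Pro — nonsynonymous.
Codon 7: CTG Leu / TTA Leu — synonymous.
Codon 8: GCA Ala / AGC Ser — nonsynonymous.
Nonsynonymous differences: 4.

4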